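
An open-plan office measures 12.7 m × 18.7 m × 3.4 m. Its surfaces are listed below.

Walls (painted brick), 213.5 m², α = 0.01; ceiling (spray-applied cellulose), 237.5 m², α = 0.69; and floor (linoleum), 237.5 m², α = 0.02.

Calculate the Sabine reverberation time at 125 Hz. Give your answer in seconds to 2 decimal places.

A = Σ Sᵢαᵢ = 213.5×0.01 + 237.5×0.69 + 237.5×0.02 = 170.760 sabins.
Volume V = 12.7 × 18.7 × 3.4 = 807.466 m³.
Sabine: RT60 = 0.161 × 807.466 / 170.760 = 0.76 s.

0.76 s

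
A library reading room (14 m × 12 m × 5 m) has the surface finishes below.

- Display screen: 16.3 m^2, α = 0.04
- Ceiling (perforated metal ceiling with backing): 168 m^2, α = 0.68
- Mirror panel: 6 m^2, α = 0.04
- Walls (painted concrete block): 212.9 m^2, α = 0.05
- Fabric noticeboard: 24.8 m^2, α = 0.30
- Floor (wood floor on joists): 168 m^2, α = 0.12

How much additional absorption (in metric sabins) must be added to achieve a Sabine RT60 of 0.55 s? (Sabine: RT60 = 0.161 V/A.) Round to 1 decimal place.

92.5 sabins

Total absorption A₁ = 16.3*0.04 + 168*0.68 + 6*0.04 + 212.9*0.05 + 24.8*0.30 + 168*0.12
  = 0.652 + 114.240 + 0.240 + 10.645 + 7.440 + 20.160 = 153.377 m^2 sabins.
V = 840 m³. Required absorption A₂ = 0.161 × 840 / 0.55 = 245.891 sabins.
ΔA = A₂ − A₁ = 245.891 − 153.377 = 92.5 sabins.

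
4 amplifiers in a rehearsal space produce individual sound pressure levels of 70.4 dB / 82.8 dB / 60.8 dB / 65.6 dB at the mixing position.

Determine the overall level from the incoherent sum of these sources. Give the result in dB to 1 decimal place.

83.1 dB

Sum in the linear (power) domain: Σ 10^(Lᵢ/10) = 10^(70.4/10) + 10^(82.8/10) + 10^(60.8/10) + 10^(65.6/10) = 2.063e+08.
Combined level = 10 log₁₀(2.063e+08) = 83.1 dB.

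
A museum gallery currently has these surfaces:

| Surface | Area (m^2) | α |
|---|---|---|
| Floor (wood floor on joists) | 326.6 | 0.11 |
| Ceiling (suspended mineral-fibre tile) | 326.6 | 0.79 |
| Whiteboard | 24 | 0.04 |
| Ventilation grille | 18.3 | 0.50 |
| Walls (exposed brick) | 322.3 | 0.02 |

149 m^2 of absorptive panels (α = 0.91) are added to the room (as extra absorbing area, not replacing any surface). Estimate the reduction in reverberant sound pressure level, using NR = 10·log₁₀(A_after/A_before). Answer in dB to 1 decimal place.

Equivalent absorption area: A_before = 326.6·0.11 + 326.6·0.79 + 24·0.04 + 18.3·0.50 + 322.3·0.02 = 310.496 m^2.
Treatment contributes 149·0.91 = 135.590 sabins.
New total A_after = 446.086 sabins.
Reduction = 10 log₁₀(A_after/A_before) = 10 log₁₀(1.4367) = 1.6 dB.

1.6 dB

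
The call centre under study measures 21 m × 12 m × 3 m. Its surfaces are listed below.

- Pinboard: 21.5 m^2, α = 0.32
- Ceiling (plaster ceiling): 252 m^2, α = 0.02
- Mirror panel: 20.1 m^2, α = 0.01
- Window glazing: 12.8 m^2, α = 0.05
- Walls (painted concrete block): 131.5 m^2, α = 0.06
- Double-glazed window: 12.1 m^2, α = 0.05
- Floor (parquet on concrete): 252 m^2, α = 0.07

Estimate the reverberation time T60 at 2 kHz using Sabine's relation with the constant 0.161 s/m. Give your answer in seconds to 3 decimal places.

3.129 s

Equivalent absorption area: A = 21.5×0.32 + 252×0.02 + 20.1×0.01 + 12.8×0.05 + 131.5×0.06 + 12.1×0.05 + 252×0.07 = 38.896 m^2.
V = 21·12·3 = 756 m³.
T = 0.161 V/A = 0.161·756/38.896 = 3.129 s.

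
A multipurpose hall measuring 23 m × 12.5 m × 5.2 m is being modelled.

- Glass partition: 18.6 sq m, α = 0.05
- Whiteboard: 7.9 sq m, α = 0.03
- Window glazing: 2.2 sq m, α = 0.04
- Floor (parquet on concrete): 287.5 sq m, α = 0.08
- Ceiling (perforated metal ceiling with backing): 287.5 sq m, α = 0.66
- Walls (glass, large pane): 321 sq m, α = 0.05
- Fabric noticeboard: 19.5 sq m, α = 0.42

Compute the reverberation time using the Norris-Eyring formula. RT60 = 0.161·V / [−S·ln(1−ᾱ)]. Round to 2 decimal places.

0.88 sec

Total surface area S = 18.6 + 7.9 + 2.2 + 287.5 + 287.5 + 321 + 19.5 = 944.2 sq m.
Absorption A = 18.6·0.05 + 7.9·0.03 + 2.2·0.04 + 287.5·0.08 + 287.5·0.66 + 321·0.05 + 19.5·0.42 = 238.245 sabins.
ᾱ = 238.245 / 944.2 = 0.2523.
−S·ln(1−ᾱ) = −944.2 × ln(1 − 0.2523) = 274.529.
V = 23 × 12.5 × 5.2 = 1495 m³.
RT60 = 0.161 × 1495 / 274.529 = 0.88 s.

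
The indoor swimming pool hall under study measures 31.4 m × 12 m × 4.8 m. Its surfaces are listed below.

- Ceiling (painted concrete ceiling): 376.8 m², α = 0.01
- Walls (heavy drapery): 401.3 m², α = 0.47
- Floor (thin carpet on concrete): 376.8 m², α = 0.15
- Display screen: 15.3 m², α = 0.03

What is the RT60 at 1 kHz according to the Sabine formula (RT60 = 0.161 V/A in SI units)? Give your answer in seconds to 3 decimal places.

Total absorption A = 376.8×0.01 + 401.3×0.47 + 376.8×0.15 + 15.3×0.03
  = 3.768 + 188.611 + 56.520 + 0.459 = 249.358 m² sabins.
Volume V = 31.4 × 12 × 4.8 = 1808.64 m³.
RT60 = 0.161 · V / A = 0.161 × 1808.64 / 249.358 = 1.168 s.

1.168 sec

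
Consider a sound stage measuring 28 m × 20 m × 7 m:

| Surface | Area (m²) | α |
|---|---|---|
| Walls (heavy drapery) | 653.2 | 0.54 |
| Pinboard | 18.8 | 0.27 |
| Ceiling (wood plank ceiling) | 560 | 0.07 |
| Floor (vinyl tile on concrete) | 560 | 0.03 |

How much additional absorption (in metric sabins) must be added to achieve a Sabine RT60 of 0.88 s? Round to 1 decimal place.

A₁ = Σ Sᵢαᵢ = 653.2×0.54 + 18.8×0.27 + 560×0.07 + 560×0.03 = 413.804 sabins.
V = 3920 m³. Required absorption A₂ = 0.161 × 3920 / 0.88 = 717.182 sabins.
ΔA = A₂ − A₁ = 717.182 − 413.804 = 303.4 sabins.

303.4 sabins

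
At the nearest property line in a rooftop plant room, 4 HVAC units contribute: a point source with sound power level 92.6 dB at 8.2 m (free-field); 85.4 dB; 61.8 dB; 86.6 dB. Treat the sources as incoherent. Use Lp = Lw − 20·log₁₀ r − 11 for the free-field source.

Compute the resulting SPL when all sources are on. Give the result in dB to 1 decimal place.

Source at 8.2 m: Lp = 92.6 − 20·log₁₀(8.2) − 11 = 63.3 dB.
Converting to relative power and adding: 10^(63.3/10) + 10^(85.4/10) + 10^(61.8/10) + 10^(86.6/10) = 8.075e+08.
Back to dB: 10·log₁₀ Σ = 89.1 dB.

89.1 dB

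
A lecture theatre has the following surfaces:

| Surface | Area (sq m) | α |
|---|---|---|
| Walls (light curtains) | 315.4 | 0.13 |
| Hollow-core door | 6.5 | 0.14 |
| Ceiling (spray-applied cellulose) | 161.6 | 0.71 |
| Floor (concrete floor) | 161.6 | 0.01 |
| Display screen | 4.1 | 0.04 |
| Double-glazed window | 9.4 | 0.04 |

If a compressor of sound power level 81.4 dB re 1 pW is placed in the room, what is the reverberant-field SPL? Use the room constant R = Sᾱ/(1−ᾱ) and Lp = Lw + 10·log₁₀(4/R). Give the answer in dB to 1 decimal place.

64.2 dB

Σ(Sᵢαᵢ) = 315.4×0.13 + 6.5×0.14 + 161.6×0.71 + 161.6×0.01 + 4.1×0.04 + 9.4×0.04 = 158.804; total area S = 658.6 sq m.
ᾱ = 158.804/658.6 = 0.2411; R = Sᾱ/(1−ᾱ) = 158.804/(1−0.2411) = 209.256 sq m.
Lp = Lw + 10 log₁₀(4/R) = 81.4 -17.19 = 64.2 dB.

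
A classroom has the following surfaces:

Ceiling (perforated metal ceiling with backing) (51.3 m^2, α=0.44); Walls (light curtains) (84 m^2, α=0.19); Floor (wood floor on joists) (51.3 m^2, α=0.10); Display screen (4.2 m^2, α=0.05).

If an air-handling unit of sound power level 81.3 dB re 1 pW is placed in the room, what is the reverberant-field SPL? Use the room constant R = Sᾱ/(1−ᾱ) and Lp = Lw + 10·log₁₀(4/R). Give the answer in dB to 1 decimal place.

69.8 dB

Σ(Sᵢαᵢ) = 51.3·0.44 + 84·0.19 + 51.3·0.10 + 4.2·0.05 = 43.872; total area S = 190.8 m^2.
ᾱ = 43.872/190.8 = 0.2299; R = Sᾱ/(1−ᾱ) = 43.872/(1−0.2299) = 56.969 m^2.
Lp = 81.3 + 10·log₁₀(4/56.969) = 81.3 + (-11.54) = 69.8 dB.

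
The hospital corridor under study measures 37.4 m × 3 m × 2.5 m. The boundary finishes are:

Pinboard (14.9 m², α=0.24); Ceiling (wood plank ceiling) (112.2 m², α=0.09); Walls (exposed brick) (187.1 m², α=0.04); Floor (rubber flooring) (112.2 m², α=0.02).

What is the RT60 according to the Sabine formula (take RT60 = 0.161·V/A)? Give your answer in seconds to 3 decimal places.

1.930 s

Summing Sᵢαᵢ: 3.576 + 10.098 + 7.484 + 2.244 → A = 23.402 sabins.
Room volume: 280.5 m³.
T = 0.161 V/A = 0.161·280.5/23.402 = 1.930 s.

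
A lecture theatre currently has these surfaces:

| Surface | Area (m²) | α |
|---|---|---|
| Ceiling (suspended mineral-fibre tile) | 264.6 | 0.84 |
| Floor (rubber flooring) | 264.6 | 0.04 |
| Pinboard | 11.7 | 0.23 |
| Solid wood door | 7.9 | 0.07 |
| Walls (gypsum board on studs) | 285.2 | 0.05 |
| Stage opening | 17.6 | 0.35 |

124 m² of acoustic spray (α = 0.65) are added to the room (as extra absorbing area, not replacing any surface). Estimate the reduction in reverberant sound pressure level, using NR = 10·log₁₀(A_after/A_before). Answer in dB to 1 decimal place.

1.2 dB

Summing Sᵢαᵢ: 222.264 + 10.584 + 2.691 + 0.553 + 14.260 + 6.160 → A_before = 256.512 sabins.
Added absorption = 124 × 0.65 = 80.600 sabins.
A_after = 256.512 + 80.600 = 337.112 sabins.
NR = 10·log₁₀(337.112/256.512) = 1.2 dB.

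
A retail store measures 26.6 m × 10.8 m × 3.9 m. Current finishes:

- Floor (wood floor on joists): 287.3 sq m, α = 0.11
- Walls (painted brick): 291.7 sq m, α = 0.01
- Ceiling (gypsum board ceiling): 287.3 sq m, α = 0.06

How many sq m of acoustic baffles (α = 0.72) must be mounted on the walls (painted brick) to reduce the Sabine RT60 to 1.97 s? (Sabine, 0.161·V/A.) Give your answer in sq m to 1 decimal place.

Equivalent absorption area: A₁ = 287.3·0.11 + 291.7·0.01 + 287.3·0.06 = 51.758 sq m.
V = 1120.392 m³. Target absorption A₂ = 0.161 × 1120.392 / 1.97 = 91.565 sabins.
Absorption to add: 91.565 − 51.758 = 39.807 sabins.
Net gain per sq m: Δα = 0.72 − 0.01 = 0.71.
Area = ΔA/Δα = 39.807/0.71 = 56.1 sq m.

56.1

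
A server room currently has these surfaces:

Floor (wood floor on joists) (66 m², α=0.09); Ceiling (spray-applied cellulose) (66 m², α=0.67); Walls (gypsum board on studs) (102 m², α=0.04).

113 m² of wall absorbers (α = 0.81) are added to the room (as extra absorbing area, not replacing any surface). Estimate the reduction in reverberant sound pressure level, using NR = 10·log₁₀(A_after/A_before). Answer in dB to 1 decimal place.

4.3 dB

Summing Sᵢαᵢ: 5.940 + 44.220 + 4.080 → A_before = 54.240 sabins.
Treatment contributes 113·0.81 = 91.530 sabins.
New total A_after = 145.770 sabins.
Reduction = 10 log₁₀(A_after/A_before) = 10 log₁₀(2.6875) = 4.3 dB.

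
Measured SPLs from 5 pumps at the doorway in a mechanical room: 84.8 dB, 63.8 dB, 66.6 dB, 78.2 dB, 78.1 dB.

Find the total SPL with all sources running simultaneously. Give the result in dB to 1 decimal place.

Sum in the linear (power) domain: Σ 10^(Lᵢ/10) = 10^(84.8/10) + 10^(63.8/10) + 10^(66.6/10) + 10^(78.2/10) + 10^(78.1/10) = 4.396e+08.
L_total = 10·log₁₀(4.396e+08) = 86.4 dB.

86.4 dB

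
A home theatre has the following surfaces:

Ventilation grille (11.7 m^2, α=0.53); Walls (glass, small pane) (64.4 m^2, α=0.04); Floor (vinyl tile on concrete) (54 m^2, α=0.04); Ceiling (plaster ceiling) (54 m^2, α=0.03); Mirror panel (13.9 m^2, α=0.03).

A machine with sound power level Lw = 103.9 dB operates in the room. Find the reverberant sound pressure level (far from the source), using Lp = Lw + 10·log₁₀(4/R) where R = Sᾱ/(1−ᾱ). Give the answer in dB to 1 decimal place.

98.5 dB

Σ(Sᵢαᵢ) = 11.7·0.53 + 64.4·0.04 + 54·0.04 + 54·0.03 + 13.9·0.03 = 12.974; total area S = 198.0 m^2.
ᾱ = 0.0655, so room constant R = A/(1−ᾱ) = 13.883 m^2.
Lp = Lw + 10 log₁₀(4/R) = 103.9 -5.40 = 98.5 dB.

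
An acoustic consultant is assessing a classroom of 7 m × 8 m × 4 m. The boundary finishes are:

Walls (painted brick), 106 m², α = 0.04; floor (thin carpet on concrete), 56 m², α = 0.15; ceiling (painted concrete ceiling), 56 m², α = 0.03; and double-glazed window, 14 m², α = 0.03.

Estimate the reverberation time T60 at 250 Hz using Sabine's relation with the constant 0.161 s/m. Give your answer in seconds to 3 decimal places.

Total absorption A = 106×0.04 + 56×0.15 + 56×0.03 + 14×0.03
  = 4.240 + 8.400 + 1.680 + 0.420 = 14.740 m² sabins.
V = 7·8·4 = 224 m³.
Sabine: RT60 = 0.161 × 224 / 14.740 = 2.447 s.

2.447 seconds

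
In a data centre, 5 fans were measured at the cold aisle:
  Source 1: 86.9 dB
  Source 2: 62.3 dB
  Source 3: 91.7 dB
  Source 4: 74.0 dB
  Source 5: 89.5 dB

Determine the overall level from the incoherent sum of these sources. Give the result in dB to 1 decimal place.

Converting to relative power and adding: 10^(86.9/10) + 10^(62.3/10) + 10^(91.7/10) + 10^(74.0/10) + 10^(89.5/10) = 2.887e+09.
L_total = 10·log₁₀(2.887e+09) = 94.6 dB.

94.6 dB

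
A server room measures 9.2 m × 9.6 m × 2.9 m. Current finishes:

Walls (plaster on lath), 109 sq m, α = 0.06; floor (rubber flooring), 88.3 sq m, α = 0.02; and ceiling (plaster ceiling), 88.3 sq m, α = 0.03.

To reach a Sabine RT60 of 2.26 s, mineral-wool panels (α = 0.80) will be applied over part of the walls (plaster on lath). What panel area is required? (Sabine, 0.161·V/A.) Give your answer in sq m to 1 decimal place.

9.9

A₁ = Σ Sᵢαᵢ = 109×0.06 + 88.3×0.02 + 88.3×0.03 = 10.955 sabins.
V = 256.128 m³. Target absorption A₂ = 0.161 × 256.128 / 2.26 = 18.246 sabins.
ΔA needed = 18.246 − 10.955 = 7.291 sabins.
Each sq m of panel replacing the walls (plaster on lath) adds (0.80 − 0.06) = 0.74 sabins.
Area = ΔA/Δα = 7.291/0.74 = 9.9 sq m.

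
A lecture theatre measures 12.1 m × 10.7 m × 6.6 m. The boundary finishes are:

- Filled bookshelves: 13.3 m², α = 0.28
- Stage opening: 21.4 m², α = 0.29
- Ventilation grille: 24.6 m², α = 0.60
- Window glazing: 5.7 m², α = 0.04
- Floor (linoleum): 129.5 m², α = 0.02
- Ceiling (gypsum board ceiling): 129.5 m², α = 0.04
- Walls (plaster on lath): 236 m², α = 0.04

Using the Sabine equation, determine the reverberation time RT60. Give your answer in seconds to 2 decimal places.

3.27 s

A = Σ Sᵢαᵢ = 13.3×0.28 + 21.4×0.29 + 24.6×0.60 + 5.7×0.04 + 129.5×0.02 + 129.5×0.04 + 236×0.04 = 42.128 sabins.
V = 12.1·10.7·6.6 = 854.502 m³.
RT60 = 0.161 · V / A = 0.161 × 854.502 / 42.128 = 3.27 s.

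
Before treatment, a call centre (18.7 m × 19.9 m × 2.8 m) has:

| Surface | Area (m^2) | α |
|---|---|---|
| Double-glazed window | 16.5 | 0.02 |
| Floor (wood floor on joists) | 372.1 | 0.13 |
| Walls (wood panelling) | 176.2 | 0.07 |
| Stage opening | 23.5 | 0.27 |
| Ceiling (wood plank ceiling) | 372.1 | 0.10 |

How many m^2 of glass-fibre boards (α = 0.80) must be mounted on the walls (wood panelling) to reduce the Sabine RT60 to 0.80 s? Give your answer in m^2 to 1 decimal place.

Summing Sᵢαᵢ: 0.330 + 48.373 + 12.334 + 6.345 + 37.210 → A₁ = 104.592 sabins.
V = 1041.964 m³. Target absorption A₂ = 0.161 × 1041.964 / 0.80 = 209.695 sabins.
ΔA needed = 209.695 − 104.592 = 105.103 sabins.
Net gain per m^2: Δα = 0.80 − 0.07 = 0.73.
Area = ΔA/Δα = 105.103/0.73 = 144.0 m^2.

144.0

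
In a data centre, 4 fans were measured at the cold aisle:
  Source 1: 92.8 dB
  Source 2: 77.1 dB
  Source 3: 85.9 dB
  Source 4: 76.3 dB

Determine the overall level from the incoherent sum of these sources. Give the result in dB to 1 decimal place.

93.8 dB

Σ 10^(Lᵢ/10) = 2.388e+09.
L_total = 10·log₁₀(2.388e+09) = 93.8 dB.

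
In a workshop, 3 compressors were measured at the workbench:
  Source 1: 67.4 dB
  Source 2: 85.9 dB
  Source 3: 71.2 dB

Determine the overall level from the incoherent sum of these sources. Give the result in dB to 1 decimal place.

86.1 dB

Sum in the linear (power) domain: Σ 10^(Lᵢ/10) = 10^(67.4/10) + 10^(85.9/10) + 10^(71.2/10) = 4.077e+08.
Back to dB: 10·log₁₀ Σ = 86.1 dB.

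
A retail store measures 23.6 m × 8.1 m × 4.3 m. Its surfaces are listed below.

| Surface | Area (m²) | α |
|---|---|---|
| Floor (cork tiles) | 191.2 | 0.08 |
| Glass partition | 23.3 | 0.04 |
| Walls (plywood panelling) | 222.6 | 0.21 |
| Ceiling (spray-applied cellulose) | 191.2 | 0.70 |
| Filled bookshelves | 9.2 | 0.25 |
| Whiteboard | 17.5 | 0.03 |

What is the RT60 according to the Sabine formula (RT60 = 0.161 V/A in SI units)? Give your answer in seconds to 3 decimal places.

0.663 s

A = Σ Sᵢαᵢ = 191.2×0.08 + 23.3×0.04 + 222.6×0.21 + 191.2×0.70 + 9.2×0.25 + 17.5×0.03 = 199.639 sabins.
V = 23.6·8.1·4.3 = 821.988 m³.
RT60 = 0.161 · V / A = 0.161 × 821.988 / 199.639 = 0.663 s.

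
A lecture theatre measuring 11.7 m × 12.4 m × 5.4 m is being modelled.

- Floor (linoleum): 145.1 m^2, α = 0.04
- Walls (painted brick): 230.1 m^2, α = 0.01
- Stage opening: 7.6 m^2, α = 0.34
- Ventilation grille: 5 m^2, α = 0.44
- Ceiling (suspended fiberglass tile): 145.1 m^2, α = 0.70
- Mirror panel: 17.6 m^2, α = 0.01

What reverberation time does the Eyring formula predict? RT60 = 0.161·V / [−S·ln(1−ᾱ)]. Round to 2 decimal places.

S = Σ Sᵢ = 550.5 m^2.
Absorption A = 145.1·0.04 + 230.1·0.01 + 7.6·0.34 + 5·0.44 + 145.1·0.70 + 17.6·0.01 = 114.635 sabins.
Mean coefficient ᾱ = A/S = 0.2082.
−S·ln(1−ᾱ) = −550.5 × ln(1 − 0.2082) = 128.512.
V = 11.7 × 12.4 × 5.4 = 783.432 m³.
RT60 = 0.161 × 783.432 / 128.512 = 0.98 s.

0.98 s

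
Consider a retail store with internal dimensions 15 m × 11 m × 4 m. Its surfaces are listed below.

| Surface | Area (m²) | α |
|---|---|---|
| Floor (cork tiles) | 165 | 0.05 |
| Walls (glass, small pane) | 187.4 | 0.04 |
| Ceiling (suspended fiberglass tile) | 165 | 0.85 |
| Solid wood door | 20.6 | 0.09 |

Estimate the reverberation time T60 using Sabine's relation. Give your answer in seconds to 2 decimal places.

A = Σ Sᵢαᵢ = 165·0.05 + 187.4·0.04 + 165·0.85 + 20.6·0.09 = 157.850 sabins.
Volume V = 15 × 11 × 4 = 660 m³.
T = 0.161 V/A = 0.161·660/157.850 = 0.67 s.

0.67 s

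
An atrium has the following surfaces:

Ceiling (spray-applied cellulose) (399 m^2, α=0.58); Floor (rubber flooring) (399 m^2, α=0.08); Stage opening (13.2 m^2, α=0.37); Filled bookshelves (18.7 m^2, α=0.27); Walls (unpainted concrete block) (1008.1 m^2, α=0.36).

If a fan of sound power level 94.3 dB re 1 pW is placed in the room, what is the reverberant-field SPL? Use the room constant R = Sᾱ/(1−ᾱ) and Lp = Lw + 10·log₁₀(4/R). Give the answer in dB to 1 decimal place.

70.4 dB

A = 636.189 sabins; S = 1838.0 m^2.
ᾱ = 0.3461, so room constant R = A/(1−ᾱ) = 972.915 m^2.
Lp = 94.3 + 10·log₁₀(4/972.915) = 94.3 + (-23.86) = 70.4 dB.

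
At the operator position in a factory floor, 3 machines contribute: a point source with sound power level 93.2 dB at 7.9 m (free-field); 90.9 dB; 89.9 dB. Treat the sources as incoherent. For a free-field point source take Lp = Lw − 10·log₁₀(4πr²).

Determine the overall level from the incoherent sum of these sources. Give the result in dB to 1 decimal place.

93.4 dB

Source at 7.9 m: Lp = 93.2 − 10·log₁₀(4π·7.9²) = 93.2 − 10·log₁₀(784.267) = 64.3 dB.
Σ 10^(Lᵢ/10) = 2.21e+09.
Back to dB: 10·log₁₀ Σ = 93.4 dB.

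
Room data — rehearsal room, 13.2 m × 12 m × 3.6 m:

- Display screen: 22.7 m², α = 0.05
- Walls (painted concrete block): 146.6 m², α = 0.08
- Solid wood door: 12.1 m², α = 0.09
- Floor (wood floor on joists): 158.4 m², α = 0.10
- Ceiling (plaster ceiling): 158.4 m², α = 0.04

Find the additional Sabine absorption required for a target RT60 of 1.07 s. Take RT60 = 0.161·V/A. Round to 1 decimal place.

Total absorption A₁ = 22.7*0.05 + 146.6*0.08 + 12.1*0.09 + 158.4*0.10 + 158.4*0.04
  = 1.135 + 11.728 + 1.089 + 15.840 + 6.336 = 36.128 m² sabins.
Target A₂ = 0.161·570.24/1.07 = 85.802 sabins (V = 570.24 m³).
Shortfall: 85.802 − 36.128 = 49.7 sabins.

49.7 sabins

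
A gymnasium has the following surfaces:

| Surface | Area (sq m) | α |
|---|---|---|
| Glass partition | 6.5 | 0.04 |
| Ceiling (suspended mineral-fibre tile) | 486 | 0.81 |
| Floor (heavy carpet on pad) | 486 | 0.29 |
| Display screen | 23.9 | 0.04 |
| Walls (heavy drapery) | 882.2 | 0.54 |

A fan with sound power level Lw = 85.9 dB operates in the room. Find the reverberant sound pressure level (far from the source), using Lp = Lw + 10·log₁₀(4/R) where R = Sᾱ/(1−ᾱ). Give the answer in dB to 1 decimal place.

58.5 dB

A = 1012.204 sabins; S = 1884.6 sq m.
ᾱ = 0.5371, so room constant R = A/(1−ᾱ) = 2186.658 sq m.
Lp = Lw + 10 log₁₀(4/R) = 85.9 -27.38 = 58.5 dB.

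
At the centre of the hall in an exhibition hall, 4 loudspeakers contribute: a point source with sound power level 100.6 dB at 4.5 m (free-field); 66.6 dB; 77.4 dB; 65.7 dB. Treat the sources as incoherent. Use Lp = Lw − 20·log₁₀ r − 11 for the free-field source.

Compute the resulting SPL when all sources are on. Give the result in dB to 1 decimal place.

80.3 dB

Source at 4.5 m: Lp = 100.6 − 20·log₁₀(4.5) − 11 = 76.5 dB.
Converting to relative power and adding: 10^(76.5/10) + 10^(66.6/10) + 10^(77.4/10) + 10^(65.7/10) = 1.079e+08.
L_total = 10·log₁₀(1.079e+08) = 80.3 dB.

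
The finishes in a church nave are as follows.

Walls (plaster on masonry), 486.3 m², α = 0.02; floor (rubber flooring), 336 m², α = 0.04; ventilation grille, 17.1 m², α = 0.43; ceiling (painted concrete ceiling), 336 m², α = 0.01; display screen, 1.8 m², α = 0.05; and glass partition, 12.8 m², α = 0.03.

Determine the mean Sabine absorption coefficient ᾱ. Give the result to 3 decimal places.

S = Σ Sᵢ = 486.3 + 336 + 17.1 + 336 + 1.8 + 12.8 = 1190.0 m².
Weighted sum Σ Sα = 34.353.
ᾱ = 34.353 / 1190.0 = 0.029.

0.029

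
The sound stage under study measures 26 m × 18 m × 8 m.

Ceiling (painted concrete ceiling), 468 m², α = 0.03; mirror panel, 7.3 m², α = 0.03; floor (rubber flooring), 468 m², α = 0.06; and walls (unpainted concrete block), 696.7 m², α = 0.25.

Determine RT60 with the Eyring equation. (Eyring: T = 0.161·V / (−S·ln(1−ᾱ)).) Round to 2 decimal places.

S = Σ Sᵢ = 1640.0 m².
Σ(Sᵢαᵢ) = 468×0.03 + 7.3×0.03 + 468×0.06 + 696.7×0.25 = 216.514.
Mean coefficient ᾱ = A/S = 0.1320.
−S·ln(1−ᾱ) = −1640.0 × ln(1 − 0.1320) = 232.164.
V = 26 × 18 × 8 = 3744 m³.
RT60 = 0.161 × 3744 / 232.164 = 2.60 s.

2.60 s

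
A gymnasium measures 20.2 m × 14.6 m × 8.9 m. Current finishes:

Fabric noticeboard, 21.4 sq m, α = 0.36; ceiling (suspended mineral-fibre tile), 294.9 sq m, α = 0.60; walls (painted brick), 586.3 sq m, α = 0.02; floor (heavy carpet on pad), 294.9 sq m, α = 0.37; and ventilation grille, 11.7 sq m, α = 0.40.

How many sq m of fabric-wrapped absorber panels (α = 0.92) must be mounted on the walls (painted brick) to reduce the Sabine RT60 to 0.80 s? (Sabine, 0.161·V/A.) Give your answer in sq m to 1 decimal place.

242.3

A₁ = Σ Sᵢαᵢ = 21.4·0.36 + 294.9·0.60 + 586.3·0.02 + 294.9·0.37 + 11.7·0.40 = 310.163 sabins.
Required A₂ = 0.161·2624.788/0.80 = 528.239 sabins.
Absorption to add: 528.239 − 310.163 = 218.076 sabins.
Each sq m of panel replacing the walls (painted brick) adds (0.92 − 0.02) = 0.90 sabins.
Area = ΔA/Δα = 218.076/0.90 = 242.3 sq m.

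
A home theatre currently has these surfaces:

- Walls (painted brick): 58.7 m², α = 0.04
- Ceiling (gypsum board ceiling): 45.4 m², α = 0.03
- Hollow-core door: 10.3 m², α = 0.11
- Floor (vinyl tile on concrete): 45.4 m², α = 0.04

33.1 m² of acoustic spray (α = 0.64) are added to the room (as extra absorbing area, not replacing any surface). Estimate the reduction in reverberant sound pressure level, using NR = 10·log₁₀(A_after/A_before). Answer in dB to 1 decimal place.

Summing Sᵢαᵢ: 2.348 + 1.362 + 1.133 + 1.816 → A_before = 6.659 sabins.
Treatment contributes 33.1·0.64 = 21.184 sabins.
A_after = 6.659 + 21.184 = 27.843 sabins.
NR = 10·log₁₀(27.843/6.659) = 6.2 dB.

6.2 dB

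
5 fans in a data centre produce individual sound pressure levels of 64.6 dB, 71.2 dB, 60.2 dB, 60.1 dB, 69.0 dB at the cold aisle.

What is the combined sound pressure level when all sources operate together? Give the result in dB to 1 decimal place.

74.2 dB

Sum in the linear (power) domain: Σ 10^(Lᵢ/10) = 10^(64.6/10) + 10^(71.2/10) + 10^(60.2/10) + 10^(60.1/10) + 10^(69.0/10) = 2.608e+07.
L_total = 10·log₁₀(2.608e+07) = 74.2 dB.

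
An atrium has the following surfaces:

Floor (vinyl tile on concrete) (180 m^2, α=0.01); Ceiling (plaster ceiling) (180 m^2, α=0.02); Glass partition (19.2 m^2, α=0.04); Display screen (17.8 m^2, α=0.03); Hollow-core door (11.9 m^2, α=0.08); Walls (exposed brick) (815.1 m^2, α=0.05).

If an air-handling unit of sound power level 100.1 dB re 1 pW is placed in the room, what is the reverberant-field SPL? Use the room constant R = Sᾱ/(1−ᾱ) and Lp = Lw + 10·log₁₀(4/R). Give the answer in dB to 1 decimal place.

89.1 dB

Σ(Sᵢαᵢ) = 180·0.01 + 180·0.02 + 19.2·0.04 + 17.8·0.03 + 11.9·0.08 + 815.1·0.05 = 48.409; total area S = 1224.0 m^2.
ᾱ = 48.409/1224.0 = 0.0395; R = Sᾱ/(1−ᾱ) = 48.409/(1−0.0395) = 50.400 m^2.
Lp = 100.1 + 10·log₁₀(4/50.400) = 100.1 + (-11.00) = 89.1 dB.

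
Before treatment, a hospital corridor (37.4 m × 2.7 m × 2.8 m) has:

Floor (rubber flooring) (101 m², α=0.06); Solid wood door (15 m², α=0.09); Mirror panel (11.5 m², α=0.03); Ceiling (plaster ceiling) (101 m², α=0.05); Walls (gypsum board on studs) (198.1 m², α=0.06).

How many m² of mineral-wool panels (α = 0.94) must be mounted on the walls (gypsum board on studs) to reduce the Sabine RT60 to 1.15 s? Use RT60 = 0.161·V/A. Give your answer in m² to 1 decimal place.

16.9

Equivalent absorption area: A₁ = 101·0.06 + 15·0.09 + 11.5·0.03 + 101·0.05 + 198.1·0.06 = 24.691 m².
Required A₂ = 0.161·282.744/1.15 = 39.584 sabins.
ΔA needed = 39.584 − 24.691 = 14.893 sabins.
Each m² of panel replacing the walls (gypsum board on studs) adds (0.94 − 0.06) = 0.88 sabins.
Area = ΔA/Δα = 14.893/0.88 = 16.9 m².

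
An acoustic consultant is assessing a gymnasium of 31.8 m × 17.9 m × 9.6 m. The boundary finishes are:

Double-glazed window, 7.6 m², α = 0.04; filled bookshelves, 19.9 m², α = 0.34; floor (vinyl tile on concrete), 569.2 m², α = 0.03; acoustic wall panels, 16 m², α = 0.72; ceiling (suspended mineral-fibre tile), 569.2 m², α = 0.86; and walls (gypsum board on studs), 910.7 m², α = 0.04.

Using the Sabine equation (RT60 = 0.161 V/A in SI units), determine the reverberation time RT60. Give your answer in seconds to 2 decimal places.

Summing Sᵢαᵢ: 0.304 + 6.766 + 17.076 + 11.520 + 489.512 + 36.428 → A = 561.606 sabins.
Room volume: 5464.512 m³.
Sabine: RT60 = 0.161 × 5464.512 / 561.606 = 1.57 s.

1.57 s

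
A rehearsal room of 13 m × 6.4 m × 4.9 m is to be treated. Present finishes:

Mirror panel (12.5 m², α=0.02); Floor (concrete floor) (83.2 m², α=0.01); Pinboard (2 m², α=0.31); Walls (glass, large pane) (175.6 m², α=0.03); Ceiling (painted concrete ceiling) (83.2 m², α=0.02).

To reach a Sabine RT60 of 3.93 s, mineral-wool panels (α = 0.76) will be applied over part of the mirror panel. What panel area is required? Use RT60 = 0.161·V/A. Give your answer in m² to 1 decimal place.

10.9

Total absorption A₁ = 12.5*0.02 + 83.2*0.01 + 2*0.31 + 175.6*0.03 + 83.2*0.02
  = 0.250 + 0.832 + 0.620 + 5.268 + 1.664 = 8.634 m² sabins.
V = 407.68 m³. Target absorption A₂ = 0.161 × 407.68 / 3.93 = 16.701 sabins.
Absorption to add: 16.701 − 8.634 = 8.067 sabins.
Each m² of panel replacing the mirror panel adds (0.76 − 0.02) = 0.74 sabins.
Area = ΔA/Δα = 8.067/0.74 = 10.9 m².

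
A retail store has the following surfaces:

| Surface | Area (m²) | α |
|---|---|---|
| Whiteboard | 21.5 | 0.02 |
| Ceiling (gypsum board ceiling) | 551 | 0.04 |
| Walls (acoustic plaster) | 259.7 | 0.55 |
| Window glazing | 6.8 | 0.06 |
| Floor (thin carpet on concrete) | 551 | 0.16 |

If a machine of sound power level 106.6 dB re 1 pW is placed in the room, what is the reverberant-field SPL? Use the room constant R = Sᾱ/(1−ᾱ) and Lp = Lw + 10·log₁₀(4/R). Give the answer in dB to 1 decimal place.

Σ(Sᵢαᵢ) = 21.5×0.02 + 551×0.04 + 259.7×0.55 + 6.8×0.06 + 551×0.16 = 253.873; total area S = 1390.0 m².
ᾱ = 253.873/1390.0 = 0.1826; R = Sᾱ/(1−ᾱ) = 253.873/(1−0.1826) = 310.586 m².
Lp = Lw + 10 log₁₀(4/R) = 106.6 -18.90 = 87.7 dB.

87.7 dB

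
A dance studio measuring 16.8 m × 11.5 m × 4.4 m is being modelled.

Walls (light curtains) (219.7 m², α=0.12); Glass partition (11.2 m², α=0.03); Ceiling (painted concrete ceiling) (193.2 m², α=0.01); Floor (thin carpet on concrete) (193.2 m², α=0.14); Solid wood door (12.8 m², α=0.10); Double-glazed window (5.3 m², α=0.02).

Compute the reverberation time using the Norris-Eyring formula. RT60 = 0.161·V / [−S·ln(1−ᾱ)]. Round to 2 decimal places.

2.29 seconds

S = Σ Sᵢ = 635.4 m².
Absorption A = 219.7×0.12 + 11.2×0.03 + 193.2×0.01 + 193.2×0.14 + 12.8×0.10 + 5.3×0.02 = 57.066 sabins.
ᾱ = 57.066 / 635.4 = 0.0898.
Eyring denominator: −S ln(1−ᾱ) = 59.785.
V = 16.8 × 11.5 × 4.4 = 850.08 m³.
RT60 = 0.161 × 850.08 / 59.785 = 2.29 s.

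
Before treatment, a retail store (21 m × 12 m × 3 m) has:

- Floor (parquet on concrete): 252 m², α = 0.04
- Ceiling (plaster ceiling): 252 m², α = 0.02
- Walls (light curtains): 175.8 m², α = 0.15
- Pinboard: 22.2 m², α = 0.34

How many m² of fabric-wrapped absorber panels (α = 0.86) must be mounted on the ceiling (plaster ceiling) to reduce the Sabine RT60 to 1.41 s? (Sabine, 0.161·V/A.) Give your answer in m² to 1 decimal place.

44.4

Summing Sᵢαᵢ: 10.080 + 5.040 + 26.370 + 7.548 → A₁ = 49.038 sabins.
V = 756 m³. Target absorption A₂ = 0.161 × 756 / 1.41 = 86.323 sabins.
Absorption to add: 86.323 − 49.038 = 37.285 sabins.
Each m² of panel replacing the ceiling (plaster ceiling) adds (0.86 − 0.02) = 0.84 sabins.
Panel area = 37.285 / 0.84 = 44.4 m².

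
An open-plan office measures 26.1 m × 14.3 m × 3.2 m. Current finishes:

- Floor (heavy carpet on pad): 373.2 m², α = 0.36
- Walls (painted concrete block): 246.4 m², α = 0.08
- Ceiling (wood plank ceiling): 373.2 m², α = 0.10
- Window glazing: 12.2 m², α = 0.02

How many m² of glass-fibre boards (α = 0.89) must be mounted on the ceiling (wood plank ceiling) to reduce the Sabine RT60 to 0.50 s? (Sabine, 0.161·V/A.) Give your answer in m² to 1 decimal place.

Summing Sᵢαᵢ: 134.352 + 19.712 + 37.320 + 0.244 → A₁ = 191.628 sabins.
Required A₂ = 0.161·1194.336/0.50 = 384.576 sabins.
Absorption to add: 384.576 − 191.628 = 192.948 sabins.
Net gain per m²: Δα = 0.89 − 0.10 = 0.79.
Area = ΔA/Δα = 192.948/0.79 = 244.2 m².

244.2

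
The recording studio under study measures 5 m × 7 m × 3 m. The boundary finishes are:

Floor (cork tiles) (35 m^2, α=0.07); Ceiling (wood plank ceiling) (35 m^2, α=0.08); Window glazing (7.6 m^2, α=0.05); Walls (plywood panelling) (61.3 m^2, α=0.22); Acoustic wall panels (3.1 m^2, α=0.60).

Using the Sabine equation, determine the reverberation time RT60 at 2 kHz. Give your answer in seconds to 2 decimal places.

Summing Sᵢαᵢ: 2.450 + 2.800 + 0.380 + 13.486 + 1.860 → A = 20.976 sabins.
Volume V = 5 × 7 × 3 = 105 m³.
RT60 = 0.161 · V / A = 0.161 × 105 / 20.976 = 0.81 s.

0.81 s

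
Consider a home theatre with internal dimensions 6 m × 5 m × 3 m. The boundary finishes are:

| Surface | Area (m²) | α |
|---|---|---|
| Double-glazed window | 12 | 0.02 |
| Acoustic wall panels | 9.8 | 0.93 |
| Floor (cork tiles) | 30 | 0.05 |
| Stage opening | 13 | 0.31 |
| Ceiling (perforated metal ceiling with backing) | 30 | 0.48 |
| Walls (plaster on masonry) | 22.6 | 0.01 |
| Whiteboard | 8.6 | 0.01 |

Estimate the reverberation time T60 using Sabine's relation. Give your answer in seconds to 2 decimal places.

Summing Sᵢαᵢ: 0.240 + 9.114 + 1.500 + 4.030 + 14.400 + 0.226 + 0.086 → A = 29.596 sabins.
Room volume: 90 m³.
RT60 = 0.161 · V / A = 0.161 × 90 / 29.596 = 0.49 s.

0.49 s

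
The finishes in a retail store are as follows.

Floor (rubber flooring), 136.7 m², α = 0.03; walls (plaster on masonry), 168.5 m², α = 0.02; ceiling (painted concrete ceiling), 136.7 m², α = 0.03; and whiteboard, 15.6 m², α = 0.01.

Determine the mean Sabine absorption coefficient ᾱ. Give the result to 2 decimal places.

S = Σ Sᵢ = 136.7 + 168.5 + 136.7 + 15.6 = 457.5 m².
A = 136.7·0.03 + 168.5·0.02 + 136.7·0.03 + 15.6·0.01 = 11.728 sabins.
ᾱ = 11.728 / 457.5 = 0.03.

0.03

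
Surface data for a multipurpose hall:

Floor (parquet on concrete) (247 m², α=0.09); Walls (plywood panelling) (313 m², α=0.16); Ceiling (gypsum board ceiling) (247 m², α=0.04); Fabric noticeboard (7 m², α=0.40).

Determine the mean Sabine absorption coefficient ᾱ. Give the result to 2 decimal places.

Total surface area S = 814.0 m².
Σ(Sᵢαᵢ) = 247·0.09 + 313·0.16 + 247·0.04 + 7·0.40 = 84.990.
ᾱ = A/S = 0.10.

0.10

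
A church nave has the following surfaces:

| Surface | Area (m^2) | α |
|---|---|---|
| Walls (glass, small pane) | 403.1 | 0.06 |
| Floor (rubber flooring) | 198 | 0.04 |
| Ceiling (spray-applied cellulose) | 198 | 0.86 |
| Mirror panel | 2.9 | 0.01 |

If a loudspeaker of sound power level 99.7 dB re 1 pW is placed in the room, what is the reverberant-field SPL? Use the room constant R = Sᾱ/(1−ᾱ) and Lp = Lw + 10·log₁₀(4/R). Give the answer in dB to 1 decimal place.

81.4 dB

Σ(Sᵢαᵢ) = 403.1·0.06 + 198·0.04 + 198·0.86 + 2.9·0.01 = 202.415; total area S = 802.0 m^2.
ᾱ = 0.2524, so room constant R = A/(1−ᾱ) = 270.753 m^2.
Lp = Lw + 10 log₁₀(4/R) = 99.7 -18.31 = 81.4 dB.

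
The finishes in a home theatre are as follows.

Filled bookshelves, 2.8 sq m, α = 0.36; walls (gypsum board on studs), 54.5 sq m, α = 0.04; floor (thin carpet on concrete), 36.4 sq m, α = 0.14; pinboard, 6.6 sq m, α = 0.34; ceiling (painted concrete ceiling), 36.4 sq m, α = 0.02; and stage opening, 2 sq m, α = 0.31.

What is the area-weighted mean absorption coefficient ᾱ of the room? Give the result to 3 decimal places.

Total surface area S = 138.7 sq m.
Weighted sum Σ Sα = 11.876.
ᾱ = 11.876 / 138.7 = 0.086.

0.086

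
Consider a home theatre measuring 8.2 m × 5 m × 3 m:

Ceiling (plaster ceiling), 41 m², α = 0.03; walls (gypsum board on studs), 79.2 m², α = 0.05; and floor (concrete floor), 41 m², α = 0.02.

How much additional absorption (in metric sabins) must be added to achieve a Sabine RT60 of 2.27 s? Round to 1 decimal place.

A₁ = Σ Sᵢαᵢ = 41·0.03 + 79.2·0.05 + 41·0.02 = 6.010 sabins.
For T = 2.27 s, need A₂ = 0.161·V/T = 0.161·123/2.27 = 8.724 sabins.
Additional absorption ΔA = 8.724 − 6.010 = 2.7 sabins.

2.7 sabins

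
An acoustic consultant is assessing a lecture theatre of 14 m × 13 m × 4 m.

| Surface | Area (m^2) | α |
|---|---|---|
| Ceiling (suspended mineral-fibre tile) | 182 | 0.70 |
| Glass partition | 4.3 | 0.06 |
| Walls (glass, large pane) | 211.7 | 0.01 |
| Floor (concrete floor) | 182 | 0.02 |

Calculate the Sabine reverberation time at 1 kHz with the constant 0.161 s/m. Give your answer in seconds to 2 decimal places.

Equivalent absorption area: A = 182×0.70 + 4.3×0.06 + 211.7×0.01 + 182×0.02 = 133.415 m^2.
Room volume: 728 m³.
RT60 = 0.161 · V / A = 0.161 × 728 / 133.415 = 0.88 s.

0.88 s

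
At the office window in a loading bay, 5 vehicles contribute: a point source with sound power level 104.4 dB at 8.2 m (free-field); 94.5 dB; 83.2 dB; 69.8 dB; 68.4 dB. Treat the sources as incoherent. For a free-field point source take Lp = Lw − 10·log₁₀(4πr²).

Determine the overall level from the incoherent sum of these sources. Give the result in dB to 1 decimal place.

94.9 dB

Source at 8.2 m: Lp = 104.4 − 10·log₁₀(4π·8.2²) = 104.4 − 10·log₁₀(844.963) = 75.1 dB.
Sum in the linear (power) domain: Σ 10^(Lᵢ/10) = 10^(75.1/10) + 10^(94.5/10) + 10^(83.2/10) + 10^(69.8/10) + 10^(68.4/10) = 3.076e+09.
Combined level = 10 log₁₀(3.076e+09) = 94.9 dB.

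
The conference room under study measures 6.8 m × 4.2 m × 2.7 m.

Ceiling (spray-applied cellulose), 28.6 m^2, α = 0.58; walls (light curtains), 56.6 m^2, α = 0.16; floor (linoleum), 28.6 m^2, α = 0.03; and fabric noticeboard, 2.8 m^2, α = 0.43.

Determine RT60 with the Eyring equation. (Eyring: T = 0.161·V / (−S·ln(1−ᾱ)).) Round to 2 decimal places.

0.39 sec

Total surface area S = 28.6 + 56.6 + 28.6 + 2.8 = 116.6 m^2.
Absorption A = 28.6×0.58 + 56.6×0.16 + 28.6×0.03 + 2.8×0.43 = 27.706 sabins.
ᾱ = 27.706 / 116.6 = 0.2376.
−S·ln(1−ᾱ) = −116.6 × ln(1 − 0.2376) = 31.632.
V = 6.8 × 4.2 × 2.7 = 77.112 m³.
RT60 = 0.161 × 77.112 / 31.632 = 0.39 s.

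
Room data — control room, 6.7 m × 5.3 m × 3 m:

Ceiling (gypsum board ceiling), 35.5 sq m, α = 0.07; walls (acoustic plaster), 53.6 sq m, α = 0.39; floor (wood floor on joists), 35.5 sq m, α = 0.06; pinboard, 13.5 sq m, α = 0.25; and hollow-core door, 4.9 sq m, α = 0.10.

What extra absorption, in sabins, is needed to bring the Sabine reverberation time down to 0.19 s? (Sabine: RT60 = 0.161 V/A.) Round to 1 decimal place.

60.9 sabins

A₁ = Σ Sᵢαᵢ = 35.5×0.07 + 53.6×0.39 + 35.5×0.06 + 13.5×0.25 + 4.9×0.10 = 29.384 sabins.
V = 106.53 m³. Required absorption A₂ = 0.161 × 106.53 / 0.19 = 90.270 sabins.
ΔA = A₂ − A₁ = 90.270 − 29.384 = 60.9 sabins.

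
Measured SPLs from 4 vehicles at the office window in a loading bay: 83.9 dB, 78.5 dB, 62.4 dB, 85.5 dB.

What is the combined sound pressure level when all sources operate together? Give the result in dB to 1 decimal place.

88.3 dB

Sum in the linear (power) domain: Σ 10^(Lᵢ/10) = 10^(83.9/10) + 10^(78.5/10) + 10^(62.4/10) + 10^(85.5/10) = 6.728e+08.
L_total = 10·log₁₀(6.728e+08) = 88.3 dB.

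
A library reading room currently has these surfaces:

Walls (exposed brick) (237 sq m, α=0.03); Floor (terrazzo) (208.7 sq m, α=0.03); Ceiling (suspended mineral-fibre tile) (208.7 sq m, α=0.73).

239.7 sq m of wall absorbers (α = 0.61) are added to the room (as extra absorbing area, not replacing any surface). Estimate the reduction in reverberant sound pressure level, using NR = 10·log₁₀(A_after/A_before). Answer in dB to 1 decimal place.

Equivalent absorption area: A_before = 237×0.03 + 208.7×0.03 + 208.7×0.73 = 165.722 sq m.
Added absorption = 239.7 × 0.61 = 146.217 sabins.
New total A_after = 311.939 sabins.
Reduction = 10 log₁₀(A_after/A_before) = 10 log₁₀(1.8823) = 2.7 dB.

2.7 dB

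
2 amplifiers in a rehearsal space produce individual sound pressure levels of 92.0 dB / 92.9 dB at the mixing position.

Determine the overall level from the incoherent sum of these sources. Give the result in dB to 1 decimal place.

Sum in the linear (power) domain: Σ 10^(Lᵢ/10) = 10^(92.0/10) + 10^(92.9/10) = 3.535e+09.
Combined level = 10 log₁₀(3.535e+09) = 95.5 dB.

95.5 dB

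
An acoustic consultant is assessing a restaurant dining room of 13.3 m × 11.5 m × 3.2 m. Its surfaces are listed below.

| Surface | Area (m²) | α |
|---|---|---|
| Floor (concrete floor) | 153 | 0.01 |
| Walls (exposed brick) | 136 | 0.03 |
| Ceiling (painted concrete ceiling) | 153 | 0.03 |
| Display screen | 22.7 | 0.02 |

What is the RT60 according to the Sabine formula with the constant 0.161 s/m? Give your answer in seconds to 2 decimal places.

Summing Sᵢαᵢ: 1.530 + 4.080 + 4.590 + 0.454 → A = 10.654 sabins.
V = 13.3·11.5·3.2 = 489.44 m³.
T = 0.161 V/A = 0.161·489.44/10.654 = 7.40 s.

7.40 s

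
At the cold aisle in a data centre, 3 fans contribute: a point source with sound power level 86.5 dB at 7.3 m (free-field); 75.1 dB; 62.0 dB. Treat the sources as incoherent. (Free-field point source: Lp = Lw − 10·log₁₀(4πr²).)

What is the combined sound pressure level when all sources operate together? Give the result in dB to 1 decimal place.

Source at 7.3 m: Lp = 86.5 − 10·log₁₀(4π·7.3²) = 86.5 − 10·log₁₀(669.662) = 58.2 dB.
Sum in the linear (power) domain: Σ 10^(Lᵢ/10) = 10^(58.2/10) + 10^(75.1/10) + 10^(62.0/10) = 3.46e+07.
L_total = 10·log₁₀(3.46e+07) = 75.4 dB.

75.4 dB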